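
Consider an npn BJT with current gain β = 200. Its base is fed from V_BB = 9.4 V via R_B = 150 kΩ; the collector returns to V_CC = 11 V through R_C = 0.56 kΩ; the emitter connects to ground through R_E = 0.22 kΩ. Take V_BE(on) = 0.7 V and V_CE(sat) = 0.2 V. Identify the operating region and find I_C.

Assume active. Base-emitter loop: I_B = (V_BB − V_BE)/(R_B + (β+1)R_E) = (9.4 − 0.7)/(150 + 201×0.22) = 0.0448 mA.
I_C = β·I_B = 200×0.0448 = 8.96 mA.
V_CE = V_CC − I_C·R_C − I_E·R_E = 11 − 8.96×0.56 − 9×0.22 = 4 V > V_CE(sat), so the active-region assumption holds.

active; I_C ≈ 9 mA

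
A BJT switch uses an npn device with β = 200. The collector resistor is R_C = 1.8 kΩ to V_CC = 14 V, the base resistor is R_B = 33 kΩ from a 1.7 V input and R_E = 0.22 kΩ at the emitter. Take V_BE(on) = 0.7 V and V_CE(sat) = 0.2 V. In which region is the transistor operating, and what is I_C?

Assume active. Base-emitter loop: I_B = (V_BB − V_BE)/(R_B + (β+1)R_E) = (1.7 − 0.7)/(33 + 201×0.22) = 0.013 mA.
I_C = β·I_B = 200×0.013 = 2.59 mA.
V_CE = V_CC − I_C·R_C − I_E·R_E = 14 − 2.59×1.8 − 2.6×0.22 = 8.77 V > V_CE(sat), so the active-region assumption holds.

active; I_C ≈ 2.6 mA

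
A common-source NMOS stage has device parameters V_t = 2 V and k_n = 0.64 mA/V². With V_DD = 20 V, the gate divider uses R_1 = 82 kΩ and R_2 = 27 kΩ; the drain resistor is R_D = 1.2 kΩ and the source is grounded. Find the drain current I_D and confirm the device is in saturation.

I_D ≈ 2.8 mA

V_G = V_DD·R_2/(R_1+R_2) = 20×27/109 = 4.95 V. With the source grounded, V_GS = V_G = 4.95 V.
Assume saturation: I_D = (k_n/2)(V_GS − V_t)² = (0.64/2)×(4.95 − 2)² = 0.32×2.95² = 2.79 mA.
V_DS = V_DD − I_D·R_D = 20 − 2.79×1.2 = 16.6 V.
Saturation requires V_DS ≥ V_GS − V_t = 2.95 V; 16.6 ≥ 2.95 ✓.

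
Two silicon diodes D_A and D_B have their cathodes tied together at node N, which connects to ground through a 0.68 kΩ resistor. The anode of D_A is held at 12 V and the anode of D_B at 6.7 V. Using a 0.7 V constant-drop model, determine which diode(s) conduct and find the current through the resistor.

Only D_A conducts; I_R ≈ 17 mA

Assume both conduct. Then node N would need to be at both 12−0.7 = 11.3 V and 6.7−0.7 = 6 V, which is impossible.
Assume only D_A conducts: V_N = 12 − 0.7 = 11.3 V, so I_R = 11.3/0.68 = 16.6 mA.
Check D_B: its anode-to-cathode voltage is 6.7 − 11.3 = -4.6 V < 0.7 V, so it is off. The assumption is consistent.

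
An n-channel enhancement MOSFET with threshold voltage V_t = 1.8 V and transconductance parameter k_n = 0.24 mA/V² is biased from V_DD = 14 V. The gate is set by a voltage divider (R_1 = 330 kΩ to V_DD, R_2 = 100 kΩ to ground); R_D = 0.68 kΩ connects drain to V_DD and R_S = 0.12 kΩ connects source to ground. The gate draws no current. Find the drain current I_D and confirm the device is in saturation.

I_D ≈ 0.24 mA

V_G = V_DD·R_2/(R_1+R_2) = 14×100/430 = 3.26 V.
Assume saturation: I_D = (k_n/2)(V_GS − V_t)² with V_GS = V_G − I_D·R_S = 3.26 − 0.12·I_D.
Substituting gives 0.00173·I_D² − 1.04·I_D + 0.254 = 0, with roots I_D = 0.244 or 603 mA.
The root I_D = 603 mA gives V_GS = -69.1 V ≤ V_t, so take I_D = 0.244 mA.
Then V_GS = 3.23 V and V_DS = V_DD − I_D(R_D+R_S) = 14 − 0.244×0.8 = 13.8 V.
Saturation requires V_DS ≥ V_GS − V_t = 1.43 V; 13.8 ≥ 1.43 ✓.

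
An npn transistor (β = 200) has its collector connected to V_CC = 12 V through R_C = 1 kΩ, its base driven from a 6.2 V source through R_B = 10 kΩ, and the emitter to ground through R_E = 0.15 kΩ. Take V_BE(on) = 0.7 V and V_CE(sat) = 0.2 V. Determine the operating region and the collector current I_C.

Assume active: I_B = (6.2 − 0.7)/(10 + 201×0.15) = 0.137 mA, I_C = β·I_B = 27.4 mA.
Then V_CE = 12 − 27.4×1 − 27.5×0.15 = -19.5 V < 0.2 V — the active assumption fails.
Re-solve with V_CE = 0.2 V. KCL at the emitter: V_E/R_E = (V_BB−0.7−V_E)/R_B + (V_CC−0.2−V_E)/R_C, giving V_E = 1.59 V.
I_C = (V_CC − 0.2 − V_E)/R_C = (11.8 − 1.59)/1 = 10.2 mA.
Check: I_B = (5.5 − 1.59)/10 = 0.391 mA, and β·I_B = 78.2 mA > I_C, confirming saturation.

saturation; I_C ≈ 10 mA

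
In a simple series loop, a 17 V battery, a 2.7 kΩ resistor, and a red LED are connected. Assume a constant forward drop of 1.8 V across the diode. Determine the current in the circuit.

KVL around the loop: 17 = V_D + I·R = 1.8 + I × 2.7 kΩ.
So I = (17 − 1.8) / 2.7 kΩ = 15.2 / 2.7 = 5.63 mA.

I ≈ 5.6 mA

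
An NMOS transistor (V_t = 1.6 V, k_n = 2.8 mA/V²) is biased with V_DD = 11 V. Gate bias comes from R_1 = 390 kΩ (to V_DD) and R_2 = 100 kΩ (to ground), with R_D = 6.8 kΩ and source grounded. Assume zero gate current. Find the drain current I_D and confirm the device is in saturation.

I_D ≈ 0.58 mA

V_G = V_DD·R_2/(R_1+R_2) = 11×100/490 = 2.24 V. With the source grounded, V_GS = V_G = 2.24 V.
Assume saturation: I_D = (k_n/2)(V_GS − V_t)² = (2.8/2)×(2.24 − 1.6)² = 1.4×0.645² = 0.582 mA.
V_DS = V_DD − I_D·R_D = 11 − 0.582×6.8 = 7.04 V.
Saturation requires V_DS ≥ V_GS − V_t = 0.645 V; 7.04 ≥ 0.645 ✓.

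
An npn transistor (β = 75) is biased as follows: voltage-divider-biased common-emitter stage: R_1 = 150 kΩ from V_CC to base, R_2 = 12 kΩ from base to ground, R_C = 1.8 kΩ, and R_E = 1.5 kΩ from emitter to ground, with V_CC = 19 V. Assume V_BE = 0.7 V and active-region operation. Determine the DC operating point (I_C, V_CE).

Thevenize the base divider: V_Th = V_CC·R_2/(R_1+R_2) = 19×12/162 = 1.41 V, R_Th = R_1‖R_2 = 11.1 kΩ.
Base-emitter loop: V_Th = I_B·R_Th + V_BE + (β+1)I_B·R_E, so I_B = (1.41 − 0.7) / (11.1 + 76×1.5) = 0.00565 mA.
I_C = β·I_B = 75×0.00565 = 0.424 mA, and I_E = (β+1)I_B = 0.43 mA.
V_CE = V_CC − I_C·R_C − I_E·R_E = 19 − 0.424×1.8 − 0.43×1.5 = 17.6 V.
V_CE = 17.6 V > 0.2 V confirms active-region operation.

I_C ≈ 0.42 mA, V_CE ≈ 18 V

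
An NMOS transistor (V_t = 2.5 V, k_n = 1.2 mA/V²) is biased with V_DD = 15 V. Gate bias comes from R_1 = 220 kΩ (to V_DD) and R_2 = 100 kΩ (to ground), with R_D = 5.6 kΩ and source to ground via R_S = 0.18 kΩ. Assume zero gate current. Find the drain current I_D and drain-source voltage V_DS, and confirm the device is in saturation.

V_G = V_DD·R_2/(R_1+R_2) = 15×100/320 = 4.69 V.
Assume saturation: I_D = (k_n/2)(V_GS − V_t)² with V_GS = V_G − I_D·R_S = 4.69 − 0.18·I_D.
Substituting gives 0.0194·I_D² − 1.47·I_D + 2.87 = 0, with roots I_D = 2 or 73.7 mA.
The root I_D = 73.7 mA gives V_GS = -8.59 V ≤ V_t, so take I_D = 2 mA.
Then V_GS = 4.33 V and V_DS = V_DD − I_D(R_D+R_S) = 15 − 2×5.78 = 3.42 V.
Saturation requires V_DS ≥ V_GS − V_t = 1.83 V; 3.42 ≥ 1.83 ✓.

I_D ≈ 2 mA, V_DS ≈ 3.4 V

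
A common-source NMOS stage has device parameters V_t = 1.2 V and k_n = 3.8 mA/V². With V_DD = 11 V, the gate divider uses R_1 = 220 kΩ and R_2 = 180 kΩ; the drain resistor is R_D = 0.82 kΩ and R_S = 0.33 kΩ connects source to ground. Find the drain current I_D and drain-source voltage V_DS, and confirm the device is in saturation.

V_G = V_DD·R_2/(R_1+R_2) = 11×180/400 = 4.95 V.
Assume saturation: I_D = (k_n/2)(V_GS − V_t)² with V_GS = V_G − I_D·R_S = 4.95 − 0.33·I_D.
Substituting gives 0.207·I_D² − 5.7·I_D + 26.7 = 0, with roots I_D = 5.99 or 21.6 mA.
The root I_D = 21.6 mA gives V_GS = -2.17 V ≤ V_t, so take I_D = 5.99 mA.
Then V_GS = 2.97 V and V_DS = V_DD − I_D(R_D+R_S) = 11 − 5.99×1.15 = 4.12 V.
Saturation requires V_DS ≥ V_GS − V_t = 1.77 V; 4.12 ≥ 1.77 ✓.

I_D ≈ 6 mA, V_DS ≈ 4.1 V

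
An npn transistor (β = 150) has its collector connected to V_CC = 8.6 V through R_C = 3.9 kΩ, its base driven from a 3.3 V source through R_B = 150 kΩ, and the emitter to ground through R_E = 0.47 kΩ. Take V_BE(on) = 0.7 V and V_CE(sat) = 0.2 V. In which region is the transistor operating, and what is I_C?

Assume active. Base-emitter loop: I_B = (V_BB − V_BE)/(R_B + (β+1)R_E) = (3.3 − 0.7)/(150 + 151×0.47) = 0.0118 mA.
I_C = β·I_B = 150×0.0118 = 1.76 mA.
V_CE = V_CC − I_C·R_C − I_E·R_E = 8.6 − 1.76×3.9 − 1.78×0.47 = 0.882 V > V_CE(sat), so the active-region assumption holds.

active; I_C ≈ 1.8 mA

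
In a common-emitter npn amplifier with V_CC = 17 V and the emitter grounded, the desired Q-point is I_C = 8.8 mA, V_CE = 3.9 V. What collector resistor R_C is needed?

R_C ≈ 1.5 kΩ

Collector loop: V_CC = I_C·R_C + V_CE.
R_C = (V_CC − V_CE)/I_C = (17 − 3.9)/8.8 = 1.49 kΩ.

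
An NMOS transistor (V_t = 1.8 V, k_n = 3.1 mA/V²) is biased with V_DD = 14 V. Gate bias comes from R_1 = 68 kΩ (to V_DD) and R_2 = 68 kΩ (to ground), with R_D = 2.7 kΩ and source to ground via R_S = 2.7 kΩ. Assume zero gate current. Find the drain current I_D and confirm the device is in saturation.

V_G = V_DD·R_2/(R_1+R_2) = 14×68/136 = 7 V.
Assume saturation: I_D = (k_n/2)(V_GS − V_t)² with V_GS = V_G − I_D·R_S = 7 − 2.7·I_D.
Substituting gives 11.3·I_D² − 44.5·I_D + 41.9 = 0, with roots I_D = 1.55 or 2.39 mA.
The root I_D = 2.39 mA gives V_GS = 0.559 V ≤ V_t, so take I_D = 1.55 mA.
Then V_GS = 2.8 V and V_DS = V_DD − I_D(R_D+R_S) = 14 − 1.55×5.4 = 5.6 V.
Saturation requires V_DS ≥ V_GS − V_t = 1 V; 5.6 ≥ 1 ✓.

I_D ≈ 1.6 mA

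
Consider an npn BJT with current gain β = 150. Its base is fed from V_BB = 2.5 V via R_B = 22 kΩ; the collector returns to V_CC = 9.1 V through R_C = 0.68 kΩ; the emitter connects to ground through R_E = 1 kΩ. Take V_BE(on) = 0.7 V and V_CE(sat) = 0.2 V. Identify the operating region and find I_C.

Assume active. Base-emitter loop: I_B = (V_BB − V_BE)/(R_B + (β+1)R_E) = (2.5 − 0.7)/(22 + 151×1) = 0.0104 mA.
I_C = β·I_B = 150×0.0104 = 1.56 mA.
V_CE = V_CC − I_C·R_C − I_E·R_E = 9.1 − 1.56×0.68 − 1.57×1 = 6.47 V > V_CE(sat), so the active-region assumption holds.

active; I_C ≈ 1.6 mA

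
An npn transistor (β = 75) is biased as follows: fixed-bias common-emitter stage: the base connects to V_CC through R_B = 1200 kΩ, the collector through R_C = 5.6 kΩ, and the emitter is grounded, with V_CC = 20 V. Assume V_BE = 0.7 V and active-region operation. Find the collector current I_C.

I_C ≈ 1.2 mA

Base loop: V_CC = I_B·R_B + V_BE, so I_B = (20 − 0.7)/1200 kΩ = 0.0161 mA.
In the active region I_C = β·I_B = 75 × 0.0161 = 1.21 mA.
Collector loop: V_CE = V_CC − I_C·R_C = 20 − 1.21×5.6 = 13.2 V.
Since V_CE = 13.2 V > V_CE(sat) ≈ 0.2 V, the transistor is in the active region as assumed.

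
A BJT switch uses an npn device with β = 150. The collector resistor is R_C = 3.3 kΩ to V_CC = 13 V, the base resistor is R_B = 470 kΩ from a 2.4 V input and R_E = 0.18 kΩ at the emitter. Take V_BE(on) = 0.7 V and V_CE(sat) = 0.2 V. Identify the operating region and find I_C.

active; I_C ≈ 0.51 mA

Assume active. Base-emitter loop: I_B = (V_BB − V_BE)/(R_B + (β+1)R_E) = (2.4 − 0.7)/(470 + 151×0.18) = 0.00342 mA.
I_C = β·I_B = 150×0.00342 = 0.513 mA.
V_CE = V_CC − I_C·R_C − I_E·R_E = 13 − 0.513×3.3 − 0.516×0.18 = 11.2 V > V_CE(sat), so the active-region assumption holds.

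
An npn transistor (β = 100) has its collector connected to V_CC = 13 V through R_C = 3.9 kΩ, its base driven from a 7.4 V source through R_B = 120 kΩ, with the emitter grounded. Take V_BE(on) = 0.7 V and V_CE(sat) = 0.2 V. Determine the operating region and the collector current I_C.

Assume active: I_B = (7.4 − 0.7)/120 = 0.0558 mA, giving I_C = β·I_B = 5.58 mA.
But then V_CE = 13 − 5.58×3.9 = -8.77 V < V_CE(sat) = 0.2 V — impossible in the active region.
So the transistor is saturated. With V_CE = 0.2 V, I_C = (V_CC − 0.2)/R_C = 12.8/3.9 = 3.28 mA.
Check: β·I_B = 5.58 mA > I_C = 3.28 mA, confirming saturation.

saturation; I_C ≈ 3.3 mA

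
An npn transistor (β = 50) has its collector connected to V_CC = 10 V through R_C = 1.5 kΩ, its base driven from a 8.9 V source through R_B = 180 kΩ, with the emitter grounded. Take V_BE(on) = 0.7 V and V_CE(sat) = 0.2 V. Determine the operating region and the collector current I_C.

active; I_C ≈ 2.3 mA

Assume active. Base-emitter loop: I_B = (V_BB − V_BE)/R_B = (8.9 − 0.7)/180 = 0.0456 mA.
I_C = β·I_B = 50×0.0456 = 2.28 mA.
V_CE = V_CC − I_C·R_C = 10 − 2.28×1.5 = 6.58 V > V_CE(sat), so the active-region assumption holds.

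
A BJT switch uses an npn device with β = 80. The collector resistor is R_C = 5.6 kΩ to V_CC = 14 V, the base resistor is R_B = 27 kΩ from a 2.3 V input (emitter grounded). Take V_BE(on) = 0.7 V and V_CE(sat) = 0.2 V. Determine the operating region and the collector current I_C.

saturation; I_C ≈ 2.5 mA

Assume active: I_B = (2.3 − 0.7)/27 = 0.0593 mA, giving I_C = β·I_B = 4.74 mA.
But then V_CE = 14 − 4.74×5.6 = -12.5 V < V_CE(sat) = 0.2 V — impossible in the active region.
So the transistor is saturated. With V_CE = 0.2 V, I_C = (V_CC − 0.2)/R_C = 13.8/5.6 = 2.46 mA.
Check: β·I_B = 4.74 mA > I_C = 2.46 mA, confirming saturation.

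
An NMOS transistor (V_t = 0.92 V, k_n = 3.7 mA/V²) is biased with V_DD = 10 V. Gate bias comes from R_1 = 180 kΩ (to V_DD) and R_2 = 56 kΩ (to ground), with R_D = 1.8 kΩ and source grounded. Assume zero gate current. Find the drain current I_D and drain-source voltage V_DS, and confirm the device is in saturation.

I_D ≈ 3.9 mA, V_DS ≈ 3 V

V_G = V_DD·R_2/(R_1+R_2) = 10×56/236 = 2.37 V. With the source grounded, V_GS = V_G = 2.37 V.
Assume saturation: I_D = (k_n/2)(V_GS − V_t)² = (3.7/2)×(2.37 − 0.92)² = 1.85×1.45² = 3.91 mA.
V_DS = V_DD − I_D·R_D = 10 − 3.91×1.8 = 2.97 V.
Saturation requires V_DS ≥ V_GS − V_t = 1.45 V; 2.97 ≥ 1.45 ✓.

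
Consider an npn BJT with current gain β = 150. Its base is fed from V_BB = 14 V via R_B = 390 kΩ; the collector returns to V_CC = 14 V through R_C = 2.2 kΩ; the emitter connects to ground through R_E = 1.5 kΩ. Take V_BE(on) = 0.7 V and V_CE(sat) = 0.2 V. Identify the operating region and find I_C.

Assume active. Base-emitter loop: I_B = (V_BB − V_BE)/(R_B + (β+1)R_E) = (14 − 0.7)/(390 + 151×1.5) = 0.0216 mA.
I_C = β·I_B = 150×0.0216 = 3.24 mA.
V_CE = V_CC − I_C·R_C − I_E·R_E = 14 − 3.24×2.2 − 3.26×1.5 = 1.99 V > V_CE(sat), so the active-region assumption holds.

active; I_C ≈ 3.2 mA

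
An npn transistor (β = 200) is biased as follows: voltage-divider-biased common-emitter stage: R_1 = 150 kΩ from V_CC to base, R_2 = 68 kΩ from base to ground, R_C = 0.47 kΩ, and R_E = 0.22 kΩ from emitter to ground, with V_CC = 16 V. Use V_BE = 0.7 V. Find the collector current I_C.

Thevenize the base divider: V_Th = V_CC·R_2/(R_1+R_2) = 16×68/218 = 4.99 V, R_Th = R_1‖R_2 = 46.8 kΩ.
Base-emitter loop: V_Th = I_B·R_Th + V_BE + (β+1)I_B·R_E, so I_B = (4.99 − 0.7) / (46.8 + 201×0.22) = 0.0471 mA.
I_C = β·I_B = 200×0.0471 = 9.43 mA, and I_E = (β+1)I_B = 9.48 mA.
V_CE = V_CC − I_C·R_C − I_E·R_E = 16 − 9.43×0.47 − 9.48×0.22 = 9.48 V.
V_CE = 9.48 V > 0.2 V confirms active-region operation.

I_C ≈ 9.4 mA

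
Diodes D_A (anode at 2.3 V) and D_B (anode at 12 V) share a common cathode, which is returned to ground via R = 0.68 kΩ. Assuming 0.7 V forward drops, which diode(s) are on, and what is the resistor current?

Assume both conduct. Then node N would need to be at both 2.3−0.7 = 1.6 V and 12−0.7 = 11.3 V, which is impossible.
Assume only D_B conducts: V_N = 12 − 0.7 = 11.3 V, so I_R = 11.3/0.68 = 16.6 mA.
Check D_A: its anode-to-cathode voltage is 2.3 − 11.3 = -9 V < 0.7 V, so it is off. The assumption is consistent.

Only D_B conducts; I_R ≈ 17 mA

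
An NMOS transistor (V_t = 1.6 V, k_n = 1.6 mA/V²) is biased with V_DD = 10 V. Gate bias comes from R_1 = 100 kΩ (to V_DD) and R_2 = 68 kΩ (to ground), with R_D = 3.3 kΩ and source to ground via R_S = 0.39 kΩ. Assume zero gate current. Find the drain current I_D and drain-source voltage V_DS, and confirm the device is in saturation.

V_G = V_DD·R_2/(R_1+R_2) = 10×68/168 = 4.05 V.
Assume saturation: I_D = (k_n/2)(V_GS − V_t)² with V_GS = V_G − I_D·R_S = 4.05 − 0.39·I_D.
Substituting gives 0.122·I_D² − 2.53·I_D + 4.79 = 0, with roots I_D = 2.11 or 18.7 mA.
The root I_D = 18.7 mA gives V_GS = -3.23 V ≤ V_t, so take I_D = 2.11 mA.
Then V_GS = 3.22 V and V_DS = V_DD − I_D(R_D+R_S) = 10 − 2.11×3.69 = 2.21 V.
Saturation requires V_DS ≥ V_GS − V_t = 1.62 V; 2.21 ≥ 1.62 ✓.

I_D ≈ 2.1 mA, V_DS ≈ 2.2 V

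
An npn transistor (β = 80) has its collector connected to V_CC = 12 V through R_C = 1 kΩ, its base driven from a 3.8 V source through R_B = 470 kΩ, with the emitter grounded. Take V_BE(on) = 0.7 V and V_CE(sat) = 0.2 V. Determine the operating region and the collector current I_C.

active; I_C ≈ 0.53 mA

Assume active. Base-emitter loop: I_B = (V_BB − V_BE)/R_B = (3.8 − 0.7)/470 = 0.0066 mA.
I_C = β·I_B = 80×0.0066 = 0.528 mA.
V_CE = V_CC − I_C·R_C = 12 − 0.528×1 = 11.5 V > V_CE(sat), so the active-region assumption holds.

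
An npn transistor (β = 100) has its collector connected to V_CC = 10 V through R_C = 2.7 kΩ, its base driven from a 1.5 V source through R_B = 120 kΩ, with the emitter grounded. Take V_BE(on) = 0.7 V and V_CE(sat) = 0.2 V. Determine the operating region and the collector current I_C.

active; I_C ≈ 0.67 mA

Assume active. Base-emitter loop: I_B = (V_BB − V_BE)/R_B = (1.5 − 0.7)/120 = 0.00667 mA.
I_C = β·I_B = 100×0.00667 = 0.667 mA.
V_CE = V_CC − I_C·R_C = 10 − 0.667×2.7 = 8.2 V > V_CE(sat), so the active-region assumption holds.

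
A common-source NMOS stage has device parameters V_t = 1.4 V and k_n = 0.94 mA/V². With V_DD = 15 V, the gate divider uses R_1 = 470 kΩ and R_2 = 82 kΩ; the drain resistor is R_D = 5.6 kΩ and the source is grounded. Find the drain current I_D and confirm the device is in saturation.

V_G = V_DD·R_2/(R_1+R_2) = 15×82/552 = 2.23 V. With the source grounded, V_GS = V_G = 2.23 V.
Assume saturation: I_D = (k_n/2)(V_GS − V_t)² = (0.94/2)×(2.23 − 1.4)² = 0.47×0.828² = 0.322 mA.
V_DS = V_DD − I_D·R_D = 15 − 0.322×5.6 = 13.2 V.
Saturation requires V_DS ≥ V_GS − V_t = 0.828 V; 13.2 ≥ 0.828 ✓.

I_D ≈ 0.32 mA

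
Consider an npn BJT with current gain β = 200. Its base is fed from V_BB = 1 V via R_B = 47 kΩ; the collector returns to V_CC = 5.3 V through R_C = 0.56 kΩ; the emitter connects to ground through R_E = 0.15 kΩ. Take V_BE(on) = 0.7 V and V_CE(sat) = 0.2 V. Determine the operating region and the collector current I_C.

active; I_C ≈ 0.78 mA

Assume active. Base-emitter loop: I_B = (V_BB − V_BE)/(R_B + (β+1)R_E) = (1 − 0.7)/(47 + 201×0.15) = 0.00389 mA.
I_C = β·I_B = 200×0.00389 = 0.778 mA.
V_CE = V_CC − I_C·R_C − I_E·R_E = 5.3 − 0.778×0.56 − 0.782×0.15 = 4.75 V > V_CE(sat), so the active-region assumption holds.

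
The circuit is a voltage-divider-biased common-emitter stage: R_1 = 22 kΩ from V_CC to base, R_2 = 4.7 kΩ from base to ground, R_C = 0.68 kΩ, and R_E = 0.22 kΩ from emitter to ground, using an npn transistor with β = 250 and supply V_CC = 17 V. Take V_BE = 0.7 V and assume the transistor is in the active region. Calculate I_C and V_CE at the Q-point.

Thevenize the base divider: V_Th = V_CC·R_2/(R_1+R_2) = 17×4.7/26.7 = 2.99 V, R_Th = R_1‖R_2 = 3.87 kΩ.
Base-emitter loop: V_Th = I_B·R_Th + V_BE + (β+1)I_B·R_E, so I_B = (2.99 − 0.7) / (3.87 + 251×0.22) = 0.0388 mA.
I_C = β·I_B = 250×0.0388 = 9.7 mA, and I_E = (β+1)I_B = 9.74 mA.
V_CE = V_CC − I_C·R_C − I_E·R_E = 17 − 9.7×0.68 − 9.74×0.22 = 8.26 V.
V_CE = 8.26 V > 0.2 V confirms active-region operation.

I_C ≈ 9.7 mA, V_CE ≈ 8.3 V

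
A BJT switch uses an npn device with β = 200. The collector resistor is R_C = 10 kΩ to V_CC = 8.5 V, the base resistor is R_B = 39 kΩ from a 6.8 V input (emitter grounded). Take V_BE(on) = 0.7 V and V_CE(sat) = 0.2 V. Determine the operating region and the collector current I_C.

saturation; I_C ≈ 0.83 mA

Assume active: I_B = (6.8 − 0.7)/39 = 0.156 mA, giving I_C = β·I_B = 31.3 mA.
But then V_CE = 8.5 − 31.3×10 = -304 V < V_CE(sat) = 0.2 V — impossible in the active region.
So the transistor is saturated. With V_CE = 0.2 V, I_C = (V_CC − 0.2)/R_C = 8.3/10 = 0.83 mA.
Check: β·I_B = 31.3 mA > I_C = 0.83 mA, confirming saturation.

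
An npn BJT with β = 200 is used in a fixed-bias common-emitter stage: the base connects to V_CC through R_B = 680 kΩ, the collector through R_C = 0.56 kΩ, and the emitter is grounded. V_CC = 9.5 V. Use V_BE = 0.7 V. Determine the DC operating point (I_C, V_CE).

Base loop: V_CC = I_B·R_B + V_BE, so I_B = (9.5 − 0.7)/680 kΩ = 0.0129 mA.
In the active region I_C = β·I_B = 200 × 0.0129 = 2.59 mA.
Collector loop: V_CE = V_CC − I_C·R_C = 9.5 − 2.59×0.56 = 8.05 V.
Since V_CE = 8.05 V > V_CE(sat) ≈ 0.2 V, the transistor is in the active region as assumed.

I_C ≈ 2.6 mA, V_CE ≈ 8.1 V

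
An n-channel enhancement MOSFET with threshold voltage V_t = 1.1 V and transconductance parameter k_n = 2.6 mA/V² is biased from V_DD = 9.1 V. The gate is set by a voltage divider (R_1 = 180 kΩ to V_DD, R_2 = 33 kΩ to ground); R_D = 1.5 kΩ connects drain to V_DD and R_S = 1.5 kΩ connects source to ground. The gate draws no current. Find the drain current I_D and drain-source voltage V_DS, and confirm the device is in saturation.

V_G = V_DD·R_2/(R_1+R_2) = 9.1×33/213 = 1.41 V.
Assume saturation: I_D = (k_n/2)(V_GS − V_t)² with V_GS = V_G − I_D·R_S = 1.41 − 1.5·I_D.
Substituting gives 2.93·I_D² − 2.21·I_D + 0.125 = 0, with roots I_D = 0.0615 or 0.693 mA.
The root I_D = 0.693 mA gives V_GS = 0.37 V ≤ V_t, so take I_D = 0.0615 mA.
Then V_GS = 1.32 V and V_DS = V_DD − I_D(R_D+R_S) = 9.1 − 0.0615×3 = 8.92 V.
Saturation requires V_DS ≥ V_GS − V_t = 0.218 V; 8.92 ≥ 0.218 ✓.

I_D ≈ 0.062 mA, V_DS ≈ 8.9 V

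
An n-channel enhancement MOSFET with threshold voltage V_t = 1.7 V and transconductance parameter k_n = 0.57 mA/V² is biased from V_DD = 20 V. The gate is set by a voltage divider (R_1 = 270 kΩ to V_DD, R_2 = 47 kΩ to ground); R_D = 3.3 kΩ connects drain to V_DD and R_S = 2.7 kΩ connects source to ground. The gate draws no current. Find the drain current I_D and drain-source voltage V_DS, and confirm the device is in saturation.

I_D ≈ 0.18 mA, V_DS ≈ 19 V

V_G = V_DD·R_2/(R_1+R_2) = 20×47/317 = 2.97 V.
Assume saturation: I_D = (k_n/2)(V_GS − V_t)² with V_GS = V_G − I_D·R_S = 2.97 − 2.7·I_D.
Substituting gives 2.08·I_D² − 2.95·I_D + 0.456 = 0, with roots I_D = 0.177 or 1.24 mA.
The root I_D = 1.24 mA gives V_GS = -0.387 V ≤ V_t, so take I_D = 0.177 mA.
Then V_GS = 2.49 V and V_DS = V_DD − I_D(R_D+R_S) = 20 − 0.177×6 = 18.9 V.
Saturation requires V_DS ≥ V_GS − V_t = 0.788 V; 18.9 ≥ 0.788 ✓.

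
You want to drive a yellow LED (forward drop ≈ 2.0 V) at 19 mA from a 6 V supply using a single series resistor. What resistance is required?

The resistor drops V_S − V_D = 6 − 2.0 = 4 V at 19 mA.
R = 4 V / 19 mA = 0.211 kΩ.

R ≈ 0.21 kΩ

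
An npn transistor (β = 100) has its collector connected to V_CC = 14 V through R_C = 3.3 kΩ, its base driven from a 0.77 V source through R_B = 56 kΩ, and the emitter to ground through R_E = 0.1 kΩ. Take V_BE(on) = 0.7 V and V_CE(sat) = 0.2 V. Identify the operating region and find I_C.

active; I_C ≈ 0.11 mA

Assume active. Base-emitter loop: I_B = (V_BB − V_BE)/(R_B + (β+1)R_E) = (0.77 − 0.7)/(56 + 101×0.1) = 0.00106 mA.
I_C = β·I_B = 100×0.00106 = 0.106 mA.
V_CE = V_CC − I_C·R_C − I_E·R_E = 14 − 0.106×3.3 − 0.107×0.1 = 13.6 V > V_CE(sat), so the active-region assumption holds.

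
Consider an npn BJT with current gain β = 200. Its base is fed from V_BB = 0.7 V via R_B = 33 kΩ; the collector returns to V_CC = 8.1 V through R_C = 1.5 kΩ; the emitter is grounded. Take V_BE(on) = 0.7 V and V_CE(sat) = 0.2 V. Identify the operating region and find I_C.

V_BB = 0.7 V ≤ V_BE(on) = 0.7 V, so the base-emitter junction is not forward biased.
The transistor is in cutoff: I_B = I_C = 0.

cutoff; I_C ≈ 0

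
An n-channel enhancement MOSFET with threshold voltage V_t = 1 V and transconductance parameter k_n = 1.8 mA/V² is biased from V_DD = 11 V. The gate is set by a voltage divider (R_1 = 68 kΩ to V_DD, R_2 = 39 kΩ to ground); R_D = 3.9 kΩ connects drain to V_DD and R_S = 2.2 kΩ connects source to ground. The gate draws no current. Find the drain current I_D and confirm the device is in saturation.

I_D ≈ 0.91 mA

V_G = V_DD·R_2/(R_1+R_2) = 11×39/107 = 4.01 V.
Assume saturation: I_D = (k_n/2)(V_GS − V_t)² with V_GS = V_G − I_D·R_S = 4.01 − 2.2·I_D.
Substituting gives 4.36·I_D² − 12.9·I_D + 8.15 = 0, with roots I_D = 0.911 or 2.05 mA.
The root I_D = 2.05 mA gives V_GS = -0.511 V ≤ V_t, so take I_D = 0.911 mA.
Then V_GS = 2.01 V and V_DS = V_DD − I_D(R_D+R_S) = 11 − 0.911×6.1 = 5.44 V.
Saturation requires V_DS ≥ V_GS − V_t = 1.01 V; 5.44 ≥ 1.01 ✓.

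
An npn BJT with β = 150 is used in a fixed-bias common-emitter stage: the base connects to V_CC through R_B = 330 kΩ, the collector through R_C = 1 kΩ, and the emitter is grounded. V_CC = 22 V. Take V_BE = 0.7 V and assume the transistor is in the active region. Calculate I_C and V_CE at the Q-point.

Base loop: V_CC = I_B·R_B + V_BE, so I_B = (22 − 0.7)/330 kΩ = 0.0645 mA.
In the active region I_C = β·I_B = 150 × 0.0645 = 9.68 mA.
Collector loop: V_CE = V_CC − I_C·R_C = 22 − 9.68×1 = 12.3 V.
Since V_CE = 12.3 V > V_CE(sat) ≈ 0.2 V, the transistor is in the active region as assumed.

I_C ≈ 9.7 mA, V_CE ≈ 12 V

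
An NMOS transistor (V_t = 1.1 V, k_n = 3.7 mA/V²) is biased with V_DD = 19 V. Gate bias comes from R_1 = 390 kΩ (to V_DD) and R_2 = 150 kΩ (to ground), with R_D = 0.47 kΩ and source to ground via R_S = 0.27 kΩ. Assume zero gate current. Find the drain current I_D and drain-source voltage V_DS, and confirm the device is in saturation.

V_G = V_DD·R_2/(R_1+R_2) = 19×150/540 = 5.28 V.
Assume saturation: I_D = (k_n/2)(V_GS − V_t)² with V_GS = V_G − I_D·R_S = 5.28 − 0.27·I_D.
Substituting gives 0.135·I_D² − 5.17·I_D + 32.3 = 0, with roots I_D = 7.85 or 30.5 mA.
The root I_D = 30.5 mA gives V_GS = -2.96 V ≤ V_t, so take I_D = 7.85 mA.
Then V_GS = 3.16 V and V_DS = V_DD − I_D(R_D+R_S) = 19 − 7.85×0.74 = 13.2 V.
Saturation requires V_DS ≥ V_GS − V_t = 2.06 V; 13.2 ≥ 2.06 ✓.

I_D ≈ 7.8 mA, V_DS ≈ 13 V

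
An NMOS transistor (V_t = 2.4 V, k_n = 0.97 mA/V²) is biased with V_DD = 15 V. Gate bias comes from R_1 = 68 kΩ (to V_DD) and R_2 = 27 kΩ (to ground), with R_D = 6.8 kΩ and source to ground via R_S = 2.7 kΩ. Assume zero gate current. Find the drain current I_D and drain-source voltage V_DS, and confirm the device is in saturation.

V_G = V_DD·R_2/(R_1+R_2) = 15×27/95 = 4.26 V.
Assume saturation: I_D = (k_n/2)(V_GS − V_t)² with V_GS = V_G − I_D·R_S = 4.26 − 2.7·I_D.
Substituting gives 3.54·I_D² − 5.88·I_D + 1.68 = 0, with roots I_D = 0.368 or 1.3 mA.
The root I_D = 1.3 mA gives V_GS = 0.766 V ≤ V_t, so take I_D = 0.368 mA.
Then V_GS = 3.27 V and V_DS = V_DD − I_D(R_D+R_S) = 15 − 0.368×9.5 = 11.5 V.
Saturation requires V_DS ≥ V_GS − V_t = 0.871 V; 11.5 ≥ 0.871 ✓.

I_D ≈ 0.37 mA, V_DS ≈ 12 V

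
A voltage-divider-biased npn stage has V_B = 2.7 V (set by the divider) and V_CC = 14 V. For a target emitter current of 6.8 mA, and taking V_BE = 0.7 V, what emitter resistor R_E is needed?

R_E ≈ 0.29 kΩ

V_E = V_B − V_BE = 2.7 − 0.7 = 2 V.
R_E = V_E / I_E = 2 / 6.8 = 0.294 kΩ.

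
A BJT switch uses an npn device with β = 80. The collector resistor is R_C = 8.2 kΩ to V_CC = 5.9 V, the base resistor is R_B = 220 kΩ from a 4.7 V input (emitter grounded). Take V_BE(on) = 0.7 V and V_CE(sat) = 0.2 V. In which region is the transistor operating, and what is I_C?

Assume active: I_B = (4.7 − 0.7)/220 = 0.0182 mA, giving I_C = β·I_B = 1.45 mA.
But then V_CE = 5.9 − 1.45×8.2 = -6.03 V < V_CE(sat) = 0.2 V — impossible in the active region.
So the transistor is saturated. With V_CE = 0.2 V, I_C = (V_CC − 0.2)/R_C = 5.7/8.2 = 0.695 mA.
Check: β·I_B = 1.45 mA > I_C = 0.695 mA, confirming saturation.

saturation; I_C ≈ 0.7 mA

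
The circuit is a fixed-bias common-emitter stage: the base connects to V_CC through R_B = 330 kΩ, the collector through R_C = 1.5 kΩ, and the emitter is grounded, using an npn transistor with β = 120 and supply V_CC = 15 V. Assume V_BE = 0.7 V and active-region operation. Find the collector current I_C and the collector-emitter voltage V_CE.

I_C ≈ 5.2 mA, V_CE ≈ 7.2 V

Base loop: V_CC = I_B·R_B + V_BE, so I_B = (15 − 0.7)/330 kΩ = 0.0433 mA.
In the active region I_C = β·I_B = 120 × 0.0433 = 5.2 mA.
Collector loop: V_CE = V_CC − I_C·R_C = 15 − 5.2×1.5 = 7.2 V.
Since V_CE = 7.2 V > V_CE(sat) ≈ 0.2 V, the transistor is in the active region as assumed.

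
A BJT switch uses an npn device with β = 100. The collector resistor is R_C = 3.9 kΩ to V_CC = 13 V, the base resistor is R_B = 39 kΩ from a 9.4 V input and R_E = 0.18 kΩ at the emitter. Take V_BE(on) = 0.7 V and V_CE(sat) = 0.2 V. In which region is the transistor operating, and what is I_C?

saturation; I_C ≈ 3.1 mA

Assume active: I_B = (9.4 − 0.7)/(39 + 101×0.18) = 0.152 mA, I_C = β·I_B = 15.2 mA.
Then V_CE = 13 − 15.2×3.9 − 15.4×0.18 = -49.1 V < 0.2 V — the active assumption fails.
Re-solve with V_CE = 0.2 V. KCL at the emitter: V_E/R_E = (V_BB−0.7−V_E)/R_B + (V_CC−0.2−V_E)/R_C, giving V_E = 0.6 V.
I_C = (V_CC − 0.2 − V_E)/R_C = (12.8 − 0.6)/3.9 = 3.13 mA.
Check: I_B = (8.7 − 0.6)/39 = 0.208 mA, and β·I_B = 20.8 mA > I_C, confirming saturation.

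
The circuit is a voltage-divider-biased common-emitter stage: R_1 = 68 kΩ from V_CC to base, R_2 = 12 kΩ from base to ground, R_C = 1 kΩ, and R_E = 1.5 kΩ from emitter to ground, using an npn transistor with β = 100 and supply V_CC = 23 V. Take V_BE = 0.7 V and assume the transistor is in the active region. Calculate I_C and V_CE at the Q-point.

Thevenize the base divider: V_Th = V_CC·R_2/(R_1+R_2) = 23×12/80 = 3.45 V, R_Th = R_1‖R_2 = 10.2 kΩ.
Base-emitter loop: V_Th = I_B·R_Th + V_BE + (β+1)I_B·R_E, so I_B = (3.45 − 0.7) / (10.2 + 101×1.5) = 0.017 mA.
I_C = β·I_B = 100×0.017 = 1.7 mA, and I_E = (β+1)I_B = 1.72 mA.
V_CE = V_CC − I_C·R_C − I_E·R_E = 23 − 1.7×1 − 1.72×1.5 = 18.7 V.
V_CE = 18.7 V > 0.2 V confirms active-region operation.

I_C ≈ 1.7 mA, V_CE ≈ 19 V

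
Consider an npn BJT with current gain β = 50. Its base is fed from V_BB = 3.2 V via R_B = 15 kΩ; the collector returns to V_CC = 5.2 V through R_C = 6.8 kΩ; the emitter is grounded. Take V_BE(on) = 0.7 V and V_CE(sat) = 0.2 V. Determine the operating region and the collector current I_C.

saturation; I_C ≈ 0.74 mA

Assume active: I_B = (3.2 − 0.7)/15 = 0.167 mA, giving I_C = β·I_B = 8.33 mA.
But then V_CE = 5.2 − 8.33×6.8 = -51.5 V < V_CE(sat) = 0.2 V — impossible in the active region.
So the transistor is saturated. With V_CE = 0.2 V, I_C = (V_CC − 0.2)/R_C = 5/6.8 = 0.735 mA.
Check: β·I_B = 8.33 mA > I_C = 0.735 mA, confirming saturation.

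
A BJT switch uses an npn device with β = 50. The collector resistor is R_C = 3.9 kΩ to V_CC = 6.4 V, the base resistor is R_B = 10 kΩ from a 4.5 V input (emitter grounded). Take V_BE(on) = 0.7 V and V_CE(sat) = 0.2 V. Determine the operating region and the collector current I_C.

saturation; I_C ≈ 1.6 mA

Assume active: I_B = (4.5 − 0.7)/10 = 0.38 mA, giving I_C = β·I_B = 19 mA.
But then V_CE = 6.4 − 19×3.9 = -67.7 V < V_CE(sat) = 0.2 V — impossible in the active region.
So the transistor is saturated. With V_CE = 0.2 V, I_C = (V_CC − 0.2)/R_C = 6.2/3.9 = 1.59 mA.
Check: β·I_B = 19 mA > I_C = 1.59 mA, confirming saturation.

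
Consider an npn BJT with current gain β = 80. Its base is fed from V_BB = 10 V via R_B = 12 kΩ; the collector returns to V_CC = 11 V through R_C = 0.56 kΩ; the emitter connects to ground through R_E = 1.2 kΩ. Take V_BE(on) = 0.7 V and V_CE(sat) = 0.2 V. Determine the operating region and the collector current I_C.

Assume active: I_B = (10 − 0.7)/(12 + 81×1.2) = 0.0852 mA, I_C = β·I_B = 6.81 mA.
Then V_CE = 11 − 6.81×0.56 − 6.9×1.2 = -1.09 V < 0.2 V — the active assumption fails.
Re-solve with V_CE = 0.2 V. KCL at the emitter: V_E/R_E = (V_BB−0.7−V_E)/R_B + (V_CC−0.2−V_E)/R_C, giving V_E = 7.42 V.
I_C = (V_CC − 0.2 − V_E)/R_C = (10.8 − 7.42)/0.56 = 6.03 mA.
Check: I_B = (9.3 − 7.42)/12 = 0.156 mA, and β·I_B = 12.5 mA > I_C, confirming saturation.

saturation; I_C ≈ 6 mA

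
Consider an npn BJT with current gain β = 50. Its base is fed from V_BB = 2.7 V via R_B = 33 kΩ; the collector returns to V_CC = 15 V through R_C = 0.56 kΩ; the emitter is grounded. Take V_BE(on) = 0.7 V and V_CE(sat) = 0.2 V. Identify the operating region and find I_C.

Assume active. Base-emitter loop: I_B = (V_BB − V_BE)/R_B = (2.7 − 0.7)/33 = 0.0606 mA.
I_C = β·I_B = 50×0.0606 = 3.03 mA.
V_CE = V_CC − I_C·R_C = 15 − 3.03×0.56 = 13.3 V > V_CE(sat), so the active-region assumption holds.

active; I_C ≈ 3 mA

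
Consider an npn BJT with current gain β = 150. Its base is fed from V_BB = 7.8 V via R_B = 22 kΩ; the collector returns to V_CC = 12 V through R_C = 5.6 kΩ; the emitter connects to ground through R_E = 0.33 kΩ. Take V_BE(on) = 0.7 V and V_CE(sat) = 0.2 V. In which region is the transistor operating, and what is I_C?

saturation; I_C ≈ 2 mA

Assume active: I_B = (7.8 − 0.7)/(22 + 151×0.33) = 0.0988 mA, I_C = β·I_B = 14.8 mA.
Then V_CE = 12 − 14.8×5.6 − 14.9×0.33 = -76 V < 0.2 V — the active assumption fails.
Re-solve with V_CE = 0.2 V. KCL at the emitter: V_E/R_E = (V_BB−0.7−V_E)/R_B + (V_CC−0.2−V_E)/R_C, giving V_E = 0.747 V.
I_C = (V_CC − 0.2 − V_E)/R_C = (11.8 − 0.747)/5.6 = 1.97 mA.
Check: I_B = (7.1 − 0.747)/22 = 0.289 mA, and β·I_B = 43.3 mA > I_C, confirming saturation.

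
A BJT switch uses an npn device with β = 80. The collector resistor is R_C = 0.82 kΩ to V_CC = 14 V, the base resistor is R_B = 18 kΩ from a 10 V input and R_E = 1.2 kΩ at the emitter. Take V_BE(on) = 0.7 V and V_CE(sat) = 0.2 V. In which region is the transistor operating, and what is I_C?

active; I_C ≈ 6.5 mA

Assume active. Base-emitter loop: I_B = (V_BB − V_BE)/(R_B + (β+1)R_E) = (10 − 0.7)/(18 + 81×1.2) = 0.0807 mA.
I_C = β·I_B = 80×0.0807 = 6.46 mA.
V_CE = V_CC − I_C·R_C − I_E·R_E = 14 − 6.46×0.82 − 6.54×1.2 = 0.857 V > V_CE(sat), so the active-region assumption holds.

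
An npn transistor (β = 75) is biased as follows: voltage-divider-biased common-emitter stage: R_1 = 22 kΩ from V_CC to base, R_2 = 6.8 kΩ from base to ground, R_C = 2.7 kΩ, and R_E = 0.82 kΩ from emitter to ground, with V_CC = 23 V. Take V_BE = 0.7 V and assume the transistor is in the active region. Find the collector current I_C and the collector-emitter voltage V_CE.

Thevenize the base divider: V_Th = V_CC·R_2/(R_1+R_2) = 23×6.8/28.8 = 5.43 V, R_Th = R_1‖R_2 = 5.19 kΩ.
Base-emitter loop: V_Th = I_B·R_Th + V_BE + (β+1)I_B·R_E, so I_B = (5.43 − 0.7) / (5.19 + 76×0.82) = 0.0701 mA.
I_C = β·I_B = 75×0.0701 = 5.26 mA, and I_E = (β+1)I_B = 5.33 mA.
V_CE = V_CC − I_C·R_C − I_E·R_E = 23 − 5.26×2.7 − 5.33×0.82 = 4.44 V.
V_CE = 4.44 V > 0.2 V confirms active-region operation.

I_C ≈ 5.3 mA, V_CE ≈ 4.4 V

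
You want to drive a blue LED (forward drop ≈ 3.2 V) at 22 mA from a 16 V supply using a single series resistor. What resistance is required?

The resistor drops V_S − V_D = 16 − 3.2 = 12.8 V at 22 mA.
R = 12.8 V / 22 mA = 0.582 kΩ.

R ≈ 0.58 kΩ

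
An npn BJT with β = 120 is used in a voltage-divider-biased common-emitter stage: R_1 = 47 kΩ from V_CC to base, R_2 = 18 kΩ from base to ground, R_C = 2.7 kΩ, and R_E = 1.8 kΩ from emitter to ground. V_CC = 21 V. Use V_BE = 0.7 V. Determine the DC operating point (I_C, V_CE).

I_C ≈ 2.7 mA, V_CE ≈ 9 V

Thevenize the base divider: V_Th = V_CC·R_2/(R_1+R_2) = 21×18/65 = 5.82 V, R_Th = R_1‖R_2 = 13 kΩ.
Base-emitter loop: V_Th = I_B·R_Th + V_BE + (β+1)I_B·R_E, so I_B = (5.82 − 0.7) / (13 + 121×1.8) = 0.0222 mA.
I_C = β·I_B = 120×0.0222 = 2.66 mA, and I_E = (β+1)I_B = 2.68 mA.
V_CE = V_CC − I_C·R_C − I_E·R_E = 21 − 2.66×2.7 − 2.68×1.8 = 8.99 V.
V_CE = 8.99 V > 0.2 V confirms active-region operation.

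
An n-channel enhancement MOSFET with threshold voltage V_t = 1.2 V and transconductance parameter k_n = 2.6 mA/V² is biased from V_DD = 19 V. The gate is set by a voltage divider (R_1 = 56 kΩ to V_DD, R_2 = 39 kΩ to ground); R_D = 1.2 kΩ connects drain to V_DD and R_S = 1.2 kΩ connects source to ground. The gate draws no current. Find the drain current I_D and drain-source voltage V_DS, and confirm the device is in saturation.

V_G = V_DD·R_2/(R_1+R_2) = 19×39/95 = 7.8 V.
Assume saturation: I_D = (k_n/2)(V_GS − V_t)² with V_GS = V_G − I_D·R_S = 7.8 − 1.2·I_D.
Substituting gives 1.87·I_D² − 21.6·I_D + 56.6 = 0, with roots I_D = 4.03 or 7.5 mA.
The root I_D = 7.5 mA gives V_GS = -1.2 V ≤ V_t, so take I_D = 4.03 mA.
Then V_GS = 2.96 V and V_DS = V_DD − I_D(R_D+R_S) = 19 − 4.03×2.4 = 9.32 V.
Saturation requires V_DS ≥ V_GS − V_t = 1.76 V; 9.32 ≥ 1.76 ✓.

I_D ≈ 4 mA, V_DS ≈ 9.3 V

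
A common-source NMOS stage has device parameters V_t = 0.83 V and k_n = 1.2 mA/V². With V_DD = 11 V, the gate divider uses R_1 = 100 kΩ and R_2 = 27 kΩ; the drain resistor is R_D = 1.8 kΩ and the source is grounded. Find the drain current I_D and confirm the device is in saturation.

I_D ≈ 1.4 mA

V_G = V_DD·R_2/(R_1+R_2) = 11×27/127 = 2.34 V. With the source grounded, V_GS = V_G = 2.34 V.
Assume saturation: I_D = (k_n/2)(V_GS − V_t)² = (1.2/2)×(2.34 − 0.83)² = 0.6×1.51² = 1.37 mA.
V_DS = V_DD − I_D·R_D = 11 − 1.37×1.8 = 8.54 V.
Saturation requires V_DS ≥ V_GS − V_t = 1.51 V; 8.54 ≥ 1.51 ✓.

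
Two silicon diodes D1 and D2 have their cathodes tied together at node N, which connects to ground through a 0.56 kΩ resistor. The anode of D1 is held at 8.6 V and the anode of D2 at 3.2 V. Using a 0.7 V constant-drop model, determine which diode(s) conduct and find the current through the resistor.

Assume both conduct. Then node N would need to be at both 8.6−0.7 = 7.9 V and 3.2−0.7 = 2.5 V, which is impossible.
Assume only D1 conducts: V_N = 8.6 − 0.7 = 7.9 V, so I_R = 7.9/0.56 = 14.1 mA.
Check D2: its anode-to-cathode voltage is 3.2 − 7.9 = -4.7 V < 0.7 V, so it is off. The assumption is consistent.

Only D1 conducts; I_R ≈ 14 mA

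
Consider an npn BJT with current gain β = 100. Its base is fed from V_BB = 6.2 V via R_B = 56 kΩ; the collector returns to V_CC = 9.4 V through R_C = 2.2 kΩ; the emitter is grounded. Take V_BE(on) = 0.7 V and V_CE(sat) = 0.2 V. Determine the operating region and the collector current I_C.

Assume active: I_B = (6.2 − 0.7)/56 = 0.0982 mA, giving I_C = β·I_B = 9.82 mA.
But then V_CE = 9.4 − 9.82×2.2 = -12.2 V < V_CE(sat) = 0.2 V — impossible in the active region.
So the transistor is saturated. With V_CE = 0.2 V, I_C = (V_CC − 0.2)/R_C = 9.2/2.2 = 4.18 mA.
Check: β·I_B = 9.82 mA > I_C = 4.18 mA, confirming saturation.

saturation; I_C ≈ 4.2 mA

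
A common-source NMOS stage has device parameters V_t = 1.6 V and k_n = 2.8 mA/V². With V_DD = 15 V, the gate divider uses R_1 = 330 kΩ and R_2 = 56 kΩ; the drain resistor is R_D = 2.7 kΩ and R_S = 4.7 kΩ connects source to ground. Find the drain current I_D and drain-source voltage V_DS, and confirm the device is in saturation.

I_D ≈ 0.074 mA, V_DS ≈ 14 V

V_G = V_DD·R_2/(R_1+R_2) = 15×56/386 = 2.18 V.
Assume saturation: I_D = (k_n/2)(V_GS − V_t)² with V_GS = V_G − I_D·R_S = 2.18 − 4.7·I_D.
Substituting gives 30.9·I_D² − 8.58·I_D + 0.465 = 0, with roots I_D = 0.0738 or 0.204 mA.
The root I_D = 0.204 mA gives V_GS = 1.22 V ≤ V_t, so take I_D = 0.0738 mA.
Then V_GS = 1.83 V and V_DS = V_DD − I_D(R_D+R_S) = 15 − 0.0738×7.4 = 14.5 V.
Saturation requires V_DS ≥ V_GS − V_t = 0.23 V; 14.5 ≥ 0.23 ✓.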